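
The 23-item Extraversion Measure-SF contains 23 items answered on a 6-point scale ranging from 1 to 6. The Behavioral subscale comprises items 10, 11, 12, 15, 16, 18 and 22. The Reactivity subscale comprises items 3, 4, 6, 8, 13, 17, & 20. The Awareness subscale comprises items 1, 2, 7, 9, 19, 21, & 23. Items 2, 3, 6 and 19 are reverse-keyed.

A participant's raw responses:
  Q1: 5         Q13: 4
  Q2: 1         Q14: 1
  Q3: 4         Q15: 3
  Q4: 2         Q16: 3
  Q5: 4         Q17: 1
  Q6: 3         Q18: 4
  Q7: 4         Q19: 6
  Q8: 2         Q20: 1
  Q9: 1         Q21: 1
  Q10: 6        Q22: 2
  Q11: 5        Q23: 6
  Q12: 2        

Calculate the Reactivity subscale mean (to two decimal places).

Reactivity items: 3, 4, 6, 8, 13, 17, 20.
Of these, items 3 and 6 are reverse-keyed; reverse-coded value = 7 − response.
  item 3: 7 − 4 = 3
  item 4: 2
  item 6: 7 − 3 = 4
  item 8: 2
  item 13: 4
  item 17: 1
  item 20: 1
Sum = 3 + 2 + 4 + 2 + 4 + 1 + 1 = 17
Mean = 17 / 7 = 2.43

2.43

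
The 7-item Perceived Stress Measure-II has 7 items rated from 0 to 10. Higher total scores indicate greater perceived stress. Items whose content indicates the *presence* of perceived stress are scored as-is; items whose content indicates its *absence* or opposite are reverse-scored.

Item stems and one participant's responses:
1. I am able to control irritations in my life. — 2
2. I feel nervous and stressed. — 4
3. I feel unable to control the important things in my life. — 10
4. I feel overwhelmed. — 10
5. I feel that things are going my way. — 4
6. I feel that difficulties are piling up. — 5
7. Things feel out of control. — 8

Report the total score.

51

Items 1, 5 describe the absence/opposite of perceived stress → reverse-score.
reversed = (0+10) − raw = 10 − raw.
  item 1: 10 − 2 = 8
  item 2: 4
  item 3: 10
  item 4: 10
  item 5: 10 − 4 = 6
  item 6: 5
  item 7: 8
Total = 8 + 4 + 10 + 10 + 6 + 5 + 8 = 51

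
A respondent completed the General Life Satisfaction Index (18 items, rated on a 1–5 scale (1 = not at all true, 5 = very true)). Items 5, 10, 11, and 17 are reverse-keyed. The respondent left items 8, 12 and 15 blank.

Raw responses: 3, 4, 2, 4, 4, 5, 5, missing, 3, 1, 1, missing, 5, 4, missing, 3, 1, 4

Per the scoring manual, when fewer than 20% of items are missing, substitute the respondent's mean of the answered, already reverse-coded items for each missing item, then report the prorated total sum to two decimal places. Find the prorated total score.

Reverse-coded (on a 1–5 scale, reversed = 6 − raw):
  item 5: 6 − 4 = 2
  item 10: 6 − 1 = 5
  item 11: 6 − 1 = 5
  item 17: 6 − 1 = 5
Completed scored items (15 of 18): 3, 4, 2, 4, 2, 5, 5, 3, 5, 5, 5, 4, 3, 5, 4; sum = 59.
Person mean = 59 / 15 ≈ 3.9333
Prorated total = (59 / 15) × 18 = 70.80 (to 2 dp)

70.80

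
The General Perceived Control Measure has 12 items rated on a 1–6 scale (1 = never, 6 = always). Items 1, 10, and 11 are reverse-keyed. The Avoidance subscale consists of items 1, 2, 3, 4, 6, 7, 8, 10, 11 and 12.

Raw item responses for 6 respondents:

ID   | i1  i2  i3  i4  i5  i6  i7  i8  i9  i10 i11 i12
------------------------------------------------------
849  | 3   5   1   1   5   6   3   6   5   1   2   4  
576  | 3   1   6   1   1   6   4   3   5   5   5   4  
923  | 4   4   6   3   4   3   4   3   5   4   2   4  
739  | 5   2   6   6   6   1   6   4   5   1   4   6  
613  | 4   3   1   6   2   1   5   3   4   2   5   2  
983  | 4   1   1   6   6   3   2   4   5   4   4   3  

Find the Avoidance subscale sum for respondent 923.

38

Respondent 923 raw: 4, 4, 6, 3, 4, 3, 4, 3, 5, 4, 2, 4.
Avoidance items: 1, 2, 3, 4, 6, 7, 8, 10, 11, 12.
Reverse-coded (reversed = (1+6) − raw = 7 − raw):
  item 1: 7 − 4 = 3
  item 2: 4
  item 3: 6
  item 4: 3
  item 6: 3
  item 7: 4
  item 8: 3
  item 10: 7 − 4 = 3
  item 11: 7 − 2 = 5
  item 12: 4
Sum = 3 + 4 + 6 + 3 + 3 + 4 + 3 + 3 + 5 + 4 = 38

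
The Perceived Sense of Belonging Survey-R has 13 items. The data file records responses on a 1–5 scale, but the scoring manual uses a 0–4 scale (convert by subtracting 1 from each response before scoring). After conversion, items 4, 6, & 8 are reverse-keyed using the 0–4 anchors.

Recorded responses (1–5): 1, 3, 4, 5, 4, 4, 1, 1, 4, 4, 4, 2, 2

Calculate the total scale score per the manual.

24

Convert to 0–4: 0, 2, 3, 4, 3, 3, 0, 0, 3, 3, 3, 1, 1
Reverse-coded (reverse-coded value = 4 − response):
  item 4: 4 − 4 = 0
  item 6: 4 − 3 = 1
  item 8: 4 − 0 = 4
Scored: 0, 2, 3, 0, 3, 1, 0, 4, 3, 3, 3, 1, 1
Total = 24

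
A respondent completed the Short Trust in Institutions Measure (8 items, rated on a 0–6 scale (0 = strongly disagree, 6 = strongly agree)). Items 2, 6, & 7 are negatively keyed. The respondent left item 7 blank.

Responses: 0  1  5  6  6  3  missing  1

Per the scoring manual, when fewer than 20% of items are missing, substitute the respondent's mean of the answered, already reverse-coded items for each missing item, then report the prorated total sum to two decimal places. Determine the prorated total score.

29.71

Reverse-coded (reverse-coded value = 6 − response):
  item 2: 6 − 1 = 5
  item 6: 6 − 3 = 3
Completed scored items (7 of 8): 0, 5, 5, 6, 6, 3, 1; sum = 26.
Person mean = 26 / 7 ≈ 3.7143
Prorated total = (26 / 7) × 8 = 29.71 (to 2 dp)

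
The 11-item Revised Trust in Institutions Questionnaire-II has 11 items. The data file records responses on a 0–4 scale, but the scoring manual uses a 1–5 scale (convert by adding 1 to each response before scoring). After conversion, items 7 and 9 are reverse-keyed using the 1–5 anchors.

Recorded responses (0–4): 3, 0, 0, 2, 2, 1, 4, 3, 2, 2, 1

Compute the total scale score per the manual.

Convert to 1–5: 4, 1, 1, 3, 3, 2, 5, 4, 3, 3, 2
Reverse-coded (reversed = (1+5) − raw = 6 − raw):
  item 7: 6 − 5 = 1
  item 9: 6 − 3 = 3
Scored: 4, 1, 1, 3, 3, 2, 1, 4, 3, 3, 2
Total = 27

27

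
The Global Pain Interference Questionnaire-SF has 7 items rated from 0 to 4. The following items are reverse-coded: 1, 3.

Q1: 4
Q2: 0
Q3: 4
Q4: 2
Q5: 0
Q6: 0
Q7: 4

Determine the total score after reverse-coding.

6

Raw sum = 14. Reverse-coded items: 1, 3; their raw sum = 8.
Each reversal replaces raw with 4 − raw, changing the total by 4 − 2·raw per item.
Total = 14 + 2·4 − 2·8 = 14 + 8 − 16 = 6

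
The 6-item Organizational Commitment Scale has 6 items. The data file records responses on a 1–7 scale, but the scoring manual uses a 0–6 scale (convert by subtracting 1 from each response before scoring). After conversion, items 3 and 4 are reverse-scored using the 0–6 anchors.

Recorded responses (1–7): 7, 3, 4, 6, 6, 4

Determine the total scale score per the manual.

Convert to 0–6: 6, 2, 3, 5, 5, 3
Reverse-coded (reverse-coded value = 6 − response):
  item 3: 6 − 3 = 3
  item 4: 6 − 5 = 1
Scored: 6, 2, 3, 1, 5, 3
Total = 20

20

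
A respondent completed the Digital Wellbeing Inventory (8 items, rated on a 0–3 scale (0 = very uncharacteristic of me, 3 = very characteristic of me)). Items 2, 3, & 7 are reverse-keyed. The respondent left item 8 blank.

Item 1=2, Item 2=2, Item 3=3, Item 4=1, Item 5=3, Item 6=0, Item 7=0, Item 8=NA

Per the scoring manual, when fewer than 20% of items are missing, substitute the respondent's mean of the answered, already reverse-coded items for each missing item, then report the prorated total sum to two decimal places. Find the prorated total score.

11.43

Reverse-coded (reverse-coded value = 3 − response):
  item 2: 3 − 2 = 1
  item 3: 3 − 3 = 0
  item 7: 3 − 0 = 3
Completed scored items (7 of 8): 2, 1, 0, 1, 3, 0, 3; sum = 10.
Person mean = 10 / 7 ≈ 1.4286
Prorated total = (10 / 7) × 8 = 11.43 (to 2 dp)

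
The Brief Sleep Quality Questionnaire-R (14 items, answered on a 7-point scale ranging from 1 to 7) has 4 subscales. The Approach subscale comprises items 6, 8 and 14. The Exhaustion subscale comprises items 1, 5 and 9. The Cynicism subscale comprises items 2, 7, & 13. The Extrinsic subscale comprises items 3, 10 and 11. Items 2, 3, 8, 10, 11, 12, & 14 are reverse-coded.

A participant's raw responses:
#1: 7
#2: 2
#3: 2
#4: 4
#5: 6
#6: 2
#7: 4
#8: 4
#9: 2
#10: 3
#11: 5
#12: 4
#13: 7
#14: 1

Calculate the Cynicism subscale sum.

17

Cynicism items: 2, 7, 13.
Of these, item 2 is reverse-coded; reversed = (1+7) − raw = 8 − raw.
  item 2: 8 − 2 = 6
  item 7: 4
  item 13: 7
Sum = 6 + 4 + 7 = 17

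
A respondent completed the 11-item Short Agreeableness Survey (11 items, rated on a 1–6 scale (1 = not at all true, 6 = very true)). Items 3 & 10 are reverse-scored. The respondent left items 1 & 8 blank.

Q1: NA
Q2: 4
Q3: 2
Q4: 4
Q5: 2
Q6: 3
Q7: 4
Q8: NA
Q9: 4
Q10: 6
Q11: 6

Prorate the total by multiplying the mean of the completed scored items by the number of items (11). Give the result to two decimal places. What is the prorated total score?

Reverse-coded (reversed = (1+6) − raw = 7 − raw):
  item 3: 7 − 2 = 5
  item 10: 7 − 6 = 1
Completed scored items (9 of 11): 4, 5, 4, 2, 3, 4, 4, 1, 6; sum = 33.
Person mean = 33 / 9 ≈ 3.6667
Prorated total = (33 / 9) × 11 = 40.33 (to 2 dp)

40.33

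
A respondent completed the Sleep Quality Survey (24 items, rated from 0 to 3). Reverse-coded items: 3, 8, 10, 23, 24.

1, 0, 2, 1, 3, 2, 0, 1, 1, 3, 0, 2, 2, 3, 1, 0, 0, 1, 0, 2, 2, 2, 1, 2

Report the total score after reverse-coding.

Raw sum = 32. Reverse-coded items: 3, 8, 10, 23, 24; their raw sum = 9.
Each reversal replaces raw with 3 − raw, changing the total by 3 − 2·raw per item.
Total = 32 + 5·3 − 2·9 = 32 + 15 − 18 = 29

29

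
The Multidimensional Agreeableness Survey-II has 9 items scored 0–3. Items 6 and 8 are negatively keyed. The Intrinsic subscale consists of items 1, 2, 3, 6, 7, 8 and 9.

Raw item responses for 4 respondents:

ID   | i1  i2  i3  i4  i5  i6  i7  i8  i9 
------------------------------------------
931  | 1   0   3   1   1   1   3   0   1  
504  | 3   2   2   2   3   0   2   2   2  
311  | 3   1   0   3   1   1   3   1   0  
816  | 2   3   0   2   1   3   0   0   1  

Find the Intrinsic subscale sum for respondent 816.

Respondent 816 raw: 2, 3, 0, 2, 1, 3, 0, 0, 1.
Intrinsic items: 1, 2, 3, 6, 7, 8, 9.
Reverse-coded (on a 0–3 scale, reversed = 3 − raw):
  item 1: 2
  item 2: 3
  item 3: 0
  item 6: 3 − 3 = 0
  item 7: 0
  item 8: 3 − 0 = 3
  item 9: 1
Sum = 2 + 3 + 0 + 0 + 0 + 3 + 1 = 9

9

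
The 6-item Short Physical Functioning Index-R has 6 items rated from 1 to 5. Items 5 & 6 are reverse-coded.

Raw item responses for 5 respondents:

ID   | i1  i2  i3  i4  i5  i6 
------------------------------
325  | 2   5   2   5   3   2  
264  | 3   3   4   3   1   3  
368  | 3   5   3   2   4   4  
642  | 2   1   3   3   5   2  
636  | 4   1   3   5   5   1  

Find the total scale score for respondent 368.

Respondent 368 raw: 3, 5, 3, 2, 4, 4.
Reverse-coded (reversed = (1+5) − raw = 6 − raw):
  item 1: 3
  item 2: 5
  item 3: 3
  item 4: 2
  item 5: 6 − 4 = 2
  item 6: 6 − 4 = 2
Sum = 3 + 5 + 3 + 2 + 2 + 2 = 17

17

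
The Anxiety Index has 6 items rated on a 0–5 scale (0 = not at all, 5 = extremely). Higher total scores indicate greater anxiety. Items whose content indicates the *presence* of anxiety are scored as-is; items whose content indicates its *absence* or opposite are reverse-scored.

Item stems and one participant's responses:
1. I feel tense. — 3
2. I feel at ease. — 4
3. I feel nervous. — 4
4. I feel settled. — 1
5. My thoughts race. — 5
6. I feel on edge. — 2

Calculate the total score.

19

Items 2, 4 describe the absence/opposite of anxiety → reverse-score.
reversed = (0+5) − raw = 5 − raw.
  item 1: 3
  item 2: 5 − 4 = 1
  item 3: 4
  item 4: 5 − 1 = 4
  item 5: 5
  item 6: 2
Total = 3 + 1 + 4 + 4 + 5 + 2 = 19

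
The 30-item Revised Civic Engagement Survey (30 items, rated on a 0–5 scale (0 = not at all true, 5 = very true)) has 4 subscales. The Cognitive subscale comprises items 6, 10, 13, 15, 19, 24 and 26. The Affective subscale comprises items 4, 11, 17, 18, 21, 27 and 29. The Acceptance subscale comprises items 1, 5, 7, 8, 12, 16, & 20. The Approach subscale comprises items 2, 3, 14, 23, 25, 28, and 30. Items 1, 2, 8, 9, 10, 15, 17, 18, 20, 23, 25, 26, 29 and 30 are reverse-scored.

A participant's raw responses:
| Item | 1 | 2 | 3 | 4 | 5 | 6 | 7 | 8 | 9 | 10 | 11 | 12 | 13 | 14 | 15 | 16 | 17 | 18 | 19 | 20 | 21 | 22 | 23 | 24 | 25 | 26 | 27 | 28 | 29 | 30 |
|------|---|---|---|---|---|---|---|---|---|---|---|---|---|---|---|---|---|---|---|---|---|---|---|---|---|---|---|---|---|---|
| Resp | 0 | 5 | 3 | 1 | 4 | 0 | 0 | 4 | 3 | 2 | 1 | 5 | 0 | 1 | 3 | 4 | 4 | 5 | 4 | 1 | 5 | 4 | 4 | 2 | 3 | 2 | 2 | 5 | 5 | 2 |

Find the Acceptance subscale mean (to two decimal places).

Acceptance items: 1, 5, 7, 8, 12, 16, 20.
Of these, items 1, 8, and 20 are reverse-scored; on a 0–5 scale, reversed = 5 − raw.
  item 1: 5 − 0 = 5
  item 5: 4
  item 7: 0
  item 8: 5 − 4 = 1
  item 12: 5
  item 16: 4
  item 20: 5 − 1 = 4
Sum = 5 + 4 + 0 + 1 + 5 + 4 + 4 = 23
Mean = 23 / 7 = 3.29

3.29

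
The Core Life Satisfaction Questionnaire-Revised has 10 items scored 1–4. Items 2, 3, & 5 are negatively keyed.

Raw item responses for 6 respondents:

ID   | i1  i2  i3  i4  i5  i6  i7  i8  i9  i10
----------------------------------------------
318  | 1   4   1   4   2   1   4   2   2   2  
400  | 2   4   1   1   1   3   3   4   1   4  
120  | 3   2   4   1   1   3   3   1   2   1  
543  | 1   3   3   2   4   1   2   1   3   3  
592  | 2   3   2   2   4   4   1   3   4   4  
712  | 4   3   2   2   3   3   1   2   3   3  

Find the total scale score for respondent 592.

Respondent 592 raw: 2, 3, 2, 2, 4, 4, 1, 3, 4, 4.
Reverse-coded (on a 1–4 scale, reversed = 5 − raw):
  item 1: 2
  item 2: 5 − 3 = 2
  item 3: 5 − 2 = 3
  item 4: 2
  item 5: 5 − 4 = 1
  item 6: 4
  item 7: 1
  item 8: 3
  item 9: 4
  item 10: 4
Sum = 2 + 2 + 3 + 2 + 1 + 4 + 1 + 3 + 4 + 4 = 26

26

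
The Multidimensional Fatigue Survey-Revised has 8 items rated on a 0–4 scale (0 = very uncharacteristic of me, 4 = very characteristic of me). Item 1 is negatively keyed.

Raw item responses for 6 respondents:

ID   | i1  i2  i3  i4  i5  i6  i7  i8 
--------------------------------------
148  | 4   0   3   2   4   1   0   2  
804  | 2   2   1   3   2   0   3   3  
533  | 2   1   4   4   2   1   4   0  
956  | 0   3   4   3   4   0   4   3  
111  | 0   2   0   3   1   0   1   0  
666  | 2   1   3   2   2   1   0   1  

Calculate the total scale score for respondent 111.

Respondent 111 raw: 0, 2, 0, 3, 1, 0, 1, 0.
Reverse-coded (reversed = (0+4) − raw = 4 − raw):
  item 1: 4 − 0 = 4
  item 2: 2
  item 3: 0
  item 4: 3
  item 5: 1
  item 6: 0
  item 7: 1
  item 8: 0
Sum = 4 + 2 + 0 + 3 + 1 + 0 + 1 + 0 = 11

11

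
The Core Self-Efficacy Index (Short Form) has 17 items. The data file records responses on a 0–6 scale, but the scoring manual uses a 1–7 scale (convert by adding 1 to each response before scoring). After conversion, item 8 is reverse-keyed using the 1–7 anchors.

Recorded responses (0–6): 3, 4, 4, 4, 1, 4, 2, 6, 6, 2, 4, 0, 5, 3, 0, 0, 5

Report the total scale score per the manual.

64

Convert to 1–7: 4, 5, 5, 5, 2, 5, 3, 7, 7, 3, 5, 1, 6, 4, 1, 1, 6
Reverse-coded (reversed = (1+7) − raw = 8 − raw):
  item 8: 8 − 7 = 1
Scored: 4, 5, 5, 5, 2, 5, 3, 1, 7, 3, 5, 1, 6, 4, 1, 1, 6
Total = 64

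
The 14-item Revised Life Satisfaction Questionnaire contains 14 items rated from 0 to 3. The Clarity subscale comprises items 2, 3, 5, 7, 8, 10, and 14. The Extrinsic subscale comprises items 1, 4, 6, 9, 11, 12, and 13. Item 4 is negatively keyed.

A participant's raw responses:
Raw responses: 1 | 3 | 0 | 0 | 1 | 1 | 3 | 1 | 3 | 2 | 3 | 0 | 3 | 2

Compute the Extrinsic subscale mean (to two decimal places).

Extrinsic items: 1, 4, 6, 9, 11, 12, 13.
Of these, item 4 is negatively keyed; reversed = (0+3) − raw = 3 − raw.
  item 1: 1
  item 4: 3 − 0 = 3
  item 6: 1
  item 9: 3
  item 11: 3
  item 12: 0
  item 13: 3
Sum = 1 + 3 + 1 + 3 + 3 + 0 + 3 = 14
Mean = 14 / 7 = 2.00

2.00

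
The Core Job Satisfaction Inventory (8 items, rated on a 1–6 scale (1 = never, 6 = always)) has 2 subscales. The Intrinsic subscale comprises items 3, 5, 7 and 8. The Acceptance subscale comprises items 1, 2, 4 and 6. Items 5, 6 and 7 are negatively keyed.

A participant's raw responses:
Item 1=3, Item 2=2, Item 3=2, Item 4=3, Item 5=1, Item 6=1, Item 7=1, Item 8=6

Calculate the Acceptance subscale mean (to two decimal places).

3.50

Acceptance items: 1, 2, 4, 6.
Of these, item 6 is negatively keyed; reversed = (1+6) − raw = 7 − raw.
  item 1: 3
  item 2: 2
  item 4: 3
  item 6: 7 − 1 = 6
Sum = 3 + 2 + 3 + 6 = 14
Mean = 14 / 4 = 3.50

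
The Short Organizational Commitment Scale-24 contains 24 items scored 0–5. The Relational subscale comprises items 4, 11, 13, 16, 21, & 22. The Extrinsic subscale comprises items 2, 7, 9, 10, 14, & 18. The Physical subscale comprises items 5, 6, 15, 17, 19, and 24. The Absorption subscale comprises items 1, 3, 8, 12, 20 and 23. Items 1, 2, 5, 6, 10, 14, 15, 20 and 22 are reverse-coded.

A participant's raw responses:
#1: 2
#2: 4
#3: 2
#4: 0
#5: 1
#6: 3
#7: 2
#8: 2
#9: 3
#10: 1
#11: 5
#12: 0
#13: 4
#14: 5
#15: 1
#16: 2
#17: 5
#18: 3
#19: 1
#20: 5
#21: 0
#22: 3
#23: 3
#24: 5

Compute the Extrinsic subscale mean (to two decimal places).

Extrinsic items: 2, 7, 9, 10, 14, 18.
Of these, items 2, 10, and 14 are reverse-coded; reverse-coded value = 5 − response.
  item 2: 5 − 4 = 1
  item 7: 2
  item 9: 3
  item 10: 5 − 1 = 4
  item 14: 5 − 5 = 0
  item 18: 3
Sum = 1 + 2 + 3 + 4 + 0 + 3 = 13
Mean = 13 / 6 = 2.17

2.17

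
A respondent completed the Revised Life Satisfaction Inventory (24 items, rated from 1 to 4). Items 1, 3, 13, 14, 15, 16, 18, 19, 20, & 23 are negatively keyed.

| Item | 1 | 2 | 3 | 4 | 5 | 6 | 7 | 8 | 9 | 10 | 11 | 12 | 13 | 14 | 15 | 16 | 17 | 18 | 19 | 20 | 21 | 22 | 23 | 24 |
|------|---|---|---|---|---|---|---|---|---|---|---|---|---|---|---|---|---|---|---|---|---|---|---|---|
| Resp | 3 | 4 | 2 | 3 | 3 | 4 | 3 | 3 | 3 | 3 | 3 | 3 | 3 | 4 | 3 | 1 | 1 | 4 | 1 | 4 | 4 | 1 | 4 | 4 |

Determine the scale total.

Reversing items 1, 3, 13, 14, 15, 16, 18, 19, 20, and 23 with 5 − raw:
Total = (5−3) + 4 + (5−2) + 3 + 3 + 4 + 3 + 3 + 3 + 3 + 3 + 3 + (5−3) + (5−4) + (5−3) + (5−1) + 1 + (5−4) + (5−1) + (5−4) + 4 + 1 + (5−4) + 4
      = 2 + 4 + 3 + 3 + 3 + 4 + 3 + 3 + 3 + 3 + 3 + 3 + 2 + 1 + 2 + 4 + 1 + 1 + 4 + 1 + 4 + 1 + 1 + 4 = 63

63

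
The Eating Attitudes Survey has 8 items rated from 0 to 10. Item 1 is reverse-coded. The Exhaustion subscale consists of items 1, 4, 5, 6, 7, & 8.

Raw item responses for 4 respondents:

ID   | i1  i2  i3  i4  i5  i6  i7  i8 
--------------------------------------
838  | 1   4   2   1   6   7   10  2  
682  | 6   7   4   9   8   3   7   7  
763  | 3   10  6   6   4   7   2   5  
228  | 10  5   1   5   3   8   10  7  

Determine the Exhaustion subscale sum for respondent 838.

35

Respondent 838 raw: 1, 4, 2, 1, 6, 7, 10, 2.
Exhaustion items: 1, 4, 5, 6, 7, 8.
Reverse-coded (reversed = (0+10) − raw = 10 − raw):
  item 1: 10 − 1 = 9
  item 4: 1
  item 5: 6
  item 6: 7
  item 7: 10
  item 8: 2
Sum = 9 + 1 + 6 + 7 + 10 + 2 = 35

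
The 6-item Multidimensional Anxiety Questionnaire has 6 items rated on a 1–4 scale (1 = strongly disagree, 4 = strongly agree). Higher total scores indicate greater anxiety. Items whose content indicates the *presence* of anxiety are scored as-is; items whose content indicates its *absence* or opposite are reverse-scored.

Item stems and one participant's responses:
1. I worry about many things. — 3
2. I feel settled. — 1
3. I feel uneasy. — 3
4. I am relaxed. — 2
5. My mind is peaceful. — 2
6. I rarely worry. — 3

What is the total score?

18

Items 2, 4, 5, 6 describe the absence/opposite of anxiety → reverse-score.
reverse-coded value = 5 − response.
  item 1: 3
  item 2: 5 − 1 = 4
  item 3: 3
  item 4: 5 − 2 = 3
  item 5: 5 − 2 = 3
  item 6: 5 − 3 = 2
Total = 3 + 4 + 3 + 3 + 3 + 2 = 18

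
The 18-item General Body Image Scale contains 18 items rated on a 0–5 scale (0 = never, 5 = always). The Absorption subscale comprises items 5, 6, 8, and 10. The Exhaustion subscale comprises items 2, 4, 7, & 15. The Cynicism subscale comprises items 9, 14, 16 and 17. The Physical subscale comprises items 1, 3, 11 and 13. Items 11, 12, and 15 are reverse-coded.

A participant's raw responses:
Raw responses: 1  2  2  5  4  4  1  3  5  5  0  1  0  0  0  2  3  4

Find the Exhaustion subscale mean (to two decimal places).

3.25

Exhaustion items: 2, 4, 7, 15.
Of these, item 15 is reverse-coded; reversed = (0+5) − raw = 5 − raw.
  item 2: 2
  item 4: 5
  item 7: 1
  item 15: 5 − 0 = 5
Sum = 2 + 5 + 1 + 5 = 13
Mean = 13 / 4 = 3.25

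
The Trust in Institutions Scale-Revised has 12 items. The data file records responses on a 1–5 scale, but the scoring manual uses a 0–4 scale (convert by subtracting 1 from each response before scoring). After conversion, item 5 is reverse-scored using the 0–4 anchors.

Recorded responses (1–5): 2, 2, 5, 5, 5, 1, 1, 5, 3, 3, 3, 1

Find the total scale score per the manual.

Convert to 0–4: 1, 1, 4, 4, 4, 0, 0, 4, 2, 2, 2, 0
Reverse-coded (reversed = (0+4) − raw = 4 − raw):
  item 5: 4 − 4 = 0
Scored: 1, 1, 4, 4, 0, 0, 0, 4, 2, 2, 2, 0
Total = 20

20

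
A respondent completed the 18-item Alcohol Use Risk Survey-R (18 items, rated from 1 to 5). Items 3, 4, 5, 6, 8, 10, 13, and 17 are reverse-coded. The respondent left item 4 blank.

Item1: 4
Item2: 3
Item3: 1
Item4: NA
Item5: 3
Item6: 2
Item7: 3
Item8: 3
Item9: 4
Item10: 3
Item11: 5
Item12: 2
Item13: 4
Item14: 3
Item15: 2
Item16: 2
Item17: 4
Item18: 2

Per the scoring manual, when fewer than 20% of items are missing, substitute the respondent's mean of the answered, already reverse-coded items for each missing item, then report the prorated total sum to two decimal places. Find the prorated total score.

55.06

Reverse-coded (on a 1–5 scale, reversed = 6 − raw):
  item 3: 6 − 1 = 5
  item 5: 6 − 3 = 3
  item 6: 6 − 2 = 4
  item 8: 6 − 3 = 3
  item 10: 6 − 3 = 3
  item 13: 6 − 4 = 2
  item 17: 6 − 4 = 2
Completed scored items (17 of 18): 4, 3, 5, 3, 4, 3, 3, 4, 3, 5, 2, 2, 3, 2, 2, 2, 2; sum = 52.
Person mean = 52 / 17 ≈ 3.0588
Prorated total = (52 / 17) × 18 = 55.06 (to 2 dp)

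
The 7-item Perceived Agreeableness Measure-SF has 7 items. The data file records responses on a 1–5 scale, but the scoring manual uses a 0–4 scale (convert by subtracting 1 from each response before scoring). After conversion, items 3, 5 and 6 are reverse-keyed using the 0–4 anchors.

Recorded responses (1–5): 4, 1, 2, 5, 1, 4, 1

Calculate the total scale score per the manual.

Convert to 0–4: 3, 0, 1, 4, 0, 3, 0
Reverse-coded (reversed = (0+4) − raw = 4 − raw):
  item 3: 4 − 1 = 3
  item 5: 4 − 0 = 4
  item 6: 4 − 3 = 1
Scored: 3, 0, 3, 4, 4, 1, 0
Total = 15

15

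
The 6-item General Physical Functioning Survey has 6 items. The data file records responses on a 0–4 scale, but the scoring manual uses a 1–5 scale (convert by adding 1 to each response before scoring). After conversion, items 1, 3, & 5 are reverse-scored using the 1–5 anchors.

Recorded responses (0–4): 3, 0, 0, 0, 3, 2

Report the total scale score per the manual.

14

Convert to 1–5: 4, 1, 1, 1, 4, 3
Reverse-coded (reverse-coded value = 6 − response):
  item 1: 6 − 4 = 2
  item 3: 6 − 1 = 5
  item 5: 6 − 4 = 2
Scored: 2, 1, 5, 1, 2, 3
Total = 14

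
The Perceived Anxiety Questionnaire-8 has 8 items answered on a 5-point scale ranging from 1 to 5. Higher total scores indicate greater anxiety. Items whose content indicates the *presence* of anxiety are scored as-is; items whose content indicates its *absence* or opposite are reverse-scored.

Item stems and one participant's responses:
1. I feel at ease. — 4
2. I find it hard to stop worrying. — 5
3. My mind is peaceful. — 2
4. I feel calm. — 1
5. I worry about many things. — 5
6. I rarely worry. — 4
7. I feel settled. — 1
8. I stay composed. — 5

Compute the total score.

29

Items 1, 3, 4, 6, 7, 8 describe the absence/opposite of anxiety → reverse-score.
reversed = (1+5) − raw = 6 − raw.
  item 1: 6 − 4 = 2
  item 2: 5
  item 3: 6 − 2 = 4
  item 4: 6 − 1 = 5
  item 5: 5
  item 6: 6 − 4 = 2
  item 7: 6 − 1 = 5
  item 8: 6 − 5 = 1
Total = 2 + 5 + 4 + 5 + 5 + 2 + 5 + 1 = 29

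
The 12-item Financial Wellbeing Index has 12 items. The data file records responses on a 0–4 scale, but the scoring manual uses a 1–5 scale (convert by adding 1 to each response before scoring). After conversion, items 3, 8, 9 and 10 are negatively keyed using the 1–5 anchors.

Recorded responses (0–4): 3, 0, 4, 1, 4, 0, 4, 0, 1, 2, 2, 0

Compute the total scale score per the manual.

35

Convert to 1–5: 4, 1, 5, 2, 5, 1, 5, 1, 2, 3, 3, 1
Reverse-coded (on a 1–5 scale, reversed = 6 − raw):
  item 3: 6 − 5 = 1
  item 8: 6 − 1 = 5
  item 9: 6 − 2 = 4
  item 10: 6 − 3 = 3
Scored: 4, 1, 1, 2, 5, 1, 5, 5, 4, 3, 3, 1
Total = 35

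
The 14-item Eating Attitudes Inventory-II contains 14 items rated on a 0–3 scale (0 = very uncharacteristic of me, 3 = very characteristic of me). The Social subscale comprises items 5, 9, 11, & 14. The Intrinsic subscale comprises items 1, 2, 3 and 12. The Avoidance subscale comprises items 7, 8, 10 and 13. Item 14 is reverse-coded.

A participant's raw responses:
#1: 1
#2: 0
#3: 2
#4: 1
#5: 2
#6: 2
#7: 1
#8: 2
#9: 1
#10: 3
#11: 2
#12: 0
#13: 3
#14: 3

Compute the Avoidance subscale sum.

9

Avoidance items: 7, 8, 10, 13.
  item 7: 1
  item 8: 2
  item 10: 3
  item 13: 3
Sum = 1 + 2 + 3 + 3 = 9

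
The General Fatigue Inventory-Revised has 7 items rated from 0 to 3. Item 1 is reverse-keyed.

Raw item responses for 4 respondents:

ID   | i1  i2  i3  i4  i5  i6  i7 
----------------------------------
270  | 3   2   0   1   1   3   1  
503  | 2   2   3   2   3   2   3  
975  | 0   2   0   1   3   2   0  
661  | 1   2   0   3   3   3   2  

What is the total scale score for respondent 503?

16

Respondent 503 raw: 2, 2, 3, 2, 3, 2, 3.
Reverse-coded (on a 0–3 scale, reversed = 3 − raw):
  item 1: 3 − 2 = 1
  item 2: 2
  item 3: 3
  item 4: 2
  item 5: 3
  item 6: 2
  item 7: 3
Sum = 1 + 2 + 3 + 2 + 3 + 2 + 3 = 16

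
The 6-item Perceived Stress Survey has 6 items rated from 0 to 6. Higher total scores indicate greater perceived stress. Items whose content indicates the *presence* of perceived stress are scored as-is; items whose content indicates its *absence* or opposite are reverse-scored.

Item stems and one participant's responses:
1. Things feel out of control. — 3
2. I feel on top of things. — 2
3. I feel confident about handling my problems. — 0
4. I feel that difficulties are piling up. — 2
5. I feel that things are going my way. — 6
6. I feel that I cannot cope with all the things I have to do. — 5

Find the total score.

Items 2, 3, 5 describe the absence/opposite of perceived stress → reverse-score.
reverse-coded value = 6 − response.
  item 1: 3
  item 2: 6 − 2 = 4
  item 3: 6 − 0 = 6
  item 4: 2
  item 5: 6 − 6 = 0
  item 6: 5
Total = 3 + 4 + 6 + 2 + 0 + 5 = 20

20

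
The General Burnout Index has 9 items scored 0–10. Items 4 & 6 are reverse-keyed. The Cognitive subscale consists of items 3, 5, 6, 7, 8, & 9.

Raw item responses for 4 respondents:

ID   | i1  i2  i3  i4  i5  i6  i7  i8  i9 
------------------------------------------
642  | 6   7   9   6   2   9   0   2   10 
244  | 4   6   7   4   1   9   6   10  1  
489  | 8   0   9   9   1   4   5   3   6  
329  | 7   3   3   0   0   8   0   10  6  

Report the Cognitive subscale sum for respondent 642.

Respondent 642 raw: 6, 7, 9, 6, 2, 9, 0, 2, 10.
Cognitive items: 3, 5, 6, 7, 8, 9.
Reverse-coded (reverse-coded value = 10 − response):
  item 3: 9
  item 5: 2
  item 6: 10 − 9 = 1
  item 7: 0
  item 8: 2
  item 9: 10
Sum = 9 + 2 + 1 + 0 + 2 + 10 = 24

24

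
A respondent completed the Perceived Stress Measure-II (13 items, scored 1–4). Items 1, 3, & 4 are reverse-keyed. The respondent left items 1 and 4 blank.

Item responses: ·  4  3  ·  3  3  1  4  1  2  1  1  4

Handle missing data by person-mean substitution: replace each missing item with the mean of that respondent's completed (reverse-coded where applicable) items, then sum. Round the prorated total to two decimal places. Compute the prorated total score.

Reverse-coded (reverse-coded value = 5 − response):
  item 3: 5 − 3 = 2
Completed scored items (11 of 13): 4, 2, 3, 3, 1, 4, 1, 2, 1, 1, 4; sum = 26.
Person mean = 26 / 11 ≈ 2.3636
Prorated total = (26 / 11) × 13 = 30.73 (to 2 dp)

30.73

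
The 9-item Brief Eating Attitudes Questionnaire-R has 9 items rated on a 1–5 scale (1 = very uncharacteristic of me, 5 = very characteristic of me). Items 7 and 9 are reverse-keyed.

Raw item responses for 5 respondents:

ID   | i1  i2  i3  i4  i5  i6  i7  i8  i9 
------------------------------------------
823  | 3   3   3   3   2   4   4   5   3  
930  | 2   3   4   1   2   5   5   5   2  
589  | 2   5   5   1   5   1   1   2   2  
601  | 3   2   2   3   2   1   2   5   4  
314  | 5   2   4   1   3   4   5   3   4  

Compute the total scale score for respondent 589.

30

Respondent 589 raw: 2, 5, 5, 1, 5, 1, 1, 2, 2.
Reverse-coded (on a 1–5 scale, reversed = 6 − raw):
  item 1: 2
  item 2: 5
  item 3: 5
  item 4: 1
  item 5: 5
  item 6: 1
  item 7: 6 − 1 = 5
  item 8: 2
  item 9: 6 − 2 = 4
Sum = 2 + 5 + 5 + 1 + 5 + 1 + 5 + 2 + 4 = 30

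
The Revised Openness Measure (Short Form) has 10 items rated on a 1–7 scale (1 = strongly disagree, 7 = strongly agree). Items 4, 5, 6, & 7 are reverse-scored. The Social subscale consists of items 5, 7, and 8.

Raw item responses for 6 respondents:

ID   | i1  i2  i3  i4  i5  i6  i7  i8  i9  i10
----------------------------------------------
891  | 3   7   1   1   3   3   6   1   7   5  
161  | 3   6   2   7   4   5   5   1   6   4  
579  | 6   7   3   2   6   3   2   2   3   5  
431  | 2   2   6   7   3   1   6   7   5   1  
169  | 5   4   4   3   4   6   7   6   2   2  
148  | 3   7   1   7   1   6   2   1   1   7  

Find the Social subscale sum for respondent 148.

Respondent 148 raw: 3, 7, 1, 7, 1, 6, 2, 1, 1, 7.
Social items: 5, 7, 8.
Reverse-coded (reversed = (1+7) − raw = 8 − raw):
  item 5: 8 − 1 = 7
  item 7: 8 − 2 = 6
  item 8: 1
Sum = 7 + 6 + 1 = 14

14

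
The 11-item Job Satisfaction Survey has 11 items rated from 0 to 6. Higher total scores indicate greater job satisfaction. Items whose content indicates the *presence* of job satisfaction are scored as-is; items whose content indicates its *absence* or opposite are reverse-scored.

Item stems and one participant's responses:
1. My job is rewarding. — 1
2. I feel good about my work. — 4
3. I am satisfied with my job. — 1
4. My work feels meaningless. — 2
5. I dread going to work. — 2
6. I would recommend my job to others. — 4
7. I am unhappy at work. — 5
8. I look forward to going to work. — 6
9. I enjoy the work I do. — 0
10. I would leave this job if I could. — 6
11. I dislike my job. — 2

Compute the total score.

Items 4, 5, 7, 10, 11 describe the absence/opposite of job satisfaction → reverse-score.
on a 0–6 scale, reversed = 6 − raw.
  item 1: 1
  item 2: 4
  item 3: 1
  item 4: 6 − 2 = 4
  item 5: 6 − 2 = 4
  item 6: 4
  item 7: 6 − 5 = 1
  item 8: 6
  item 9: 0
  item 10: 6 − 6 = 0
  item 11: 6 − 2 = 4
Total = 1 + 4 + 1 + 4 + 4 + 4 + 1 + 6 + 0 + 0 + 4 = 29

29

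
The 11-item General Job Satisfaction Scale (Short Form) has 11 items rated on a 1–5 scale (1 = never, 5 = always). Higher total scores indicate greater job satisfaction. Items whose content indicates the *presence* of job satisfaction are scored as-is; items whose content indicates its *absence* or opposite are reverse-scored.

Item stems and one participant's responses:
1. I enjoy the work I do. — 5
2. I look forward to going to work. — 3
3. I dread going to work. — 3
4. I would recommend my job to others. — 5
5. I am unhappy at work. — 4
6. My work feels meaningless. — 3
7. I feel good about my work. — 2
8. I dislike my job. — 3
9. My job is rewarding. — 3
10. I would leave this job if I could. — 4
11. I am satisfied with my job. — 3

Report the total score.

Items 3, 5, 6, 8, 10 describe the absence/opposite of job satisfaction → reverse-score.
on a 1–5 scale, reversed = 6 − raw.
  item 1: 5
  item 2: 3
  item 3: 6 − 3 = 3
  item 4: 5
  item 5: 6 − 4 = 2
  item 6: 6 − 3 = 3
  item 7: 2
  item 8: 6 − 3 = 3
  item 9: 3
  item 10: 6 − 4 = 2
  item 11: 3
Total = 5 + 3 + 3 + 5 + 2 + 3 + 2 + 3 + 3 + 2 + 3 = 34

34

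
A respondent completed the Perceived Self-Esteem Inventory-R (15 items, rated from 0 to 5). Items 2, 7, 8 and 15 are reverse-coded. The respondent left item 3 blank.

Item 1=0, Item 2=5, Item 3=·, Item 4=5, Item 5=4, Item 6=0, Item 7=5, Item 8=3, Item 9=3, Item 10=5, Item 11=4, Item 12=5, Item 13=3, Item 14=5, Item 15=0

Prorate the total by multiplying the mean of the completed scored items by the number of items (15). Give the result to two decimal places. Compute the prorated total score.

43.93

Reverse-coded (reverse-coded value = 5 − response):
  item 2: 5 − 5 = 0
  item 7: 5 − 5 = 0
  item 8: 5 − 3 = 2
  item 15: 5 − 0 = 5
Completed scored items (14 of 15): 0, 0, 5, 4, 0, 0, 2, 3, 5, 4, 5, 3, 5, 5; sum = 41.
Person mean = 41 / 14 ≈ 2.9286
Prorated total = (41 / 14) × 15 = 43.93 (to 2 dp)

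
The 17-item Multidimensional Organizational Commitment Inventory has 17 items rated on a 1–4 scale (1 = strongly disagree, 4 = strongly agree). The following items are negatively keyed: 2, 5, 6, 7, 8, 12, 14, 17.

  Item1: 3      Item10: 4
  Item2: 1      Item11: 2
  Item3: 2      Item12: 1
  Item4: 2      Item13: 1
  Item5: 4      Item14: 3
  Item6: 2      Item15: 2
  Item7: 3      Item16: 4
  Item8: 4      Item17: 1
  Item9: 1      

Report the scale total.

42

Negatively keyed items use 5 − raw:
  item 2: 5 − 1 = 4
  item 5: 5 − 4 = 1
  item 6: 5 − 2 = 3
  item 7: 5 − 3 = 2
  item 8: 5 − 4 = 1
  item 12: 5 − 1 = 4
  item 14: 5 − 3 = 2
  item 17: 5 − 1 = 4
After reverse-coding: 3, 4, 2, 2, 1, 3, 2, 1, 1, 4, 2, 4, 1, 2, 2, 4, 4
Total = 3 + 4 + 2 + 2 + 1 + 3 + 2 + 1 + 1 + 4 + 2 + 4 + 1 + 2 + 2 + 4 + 4 = 42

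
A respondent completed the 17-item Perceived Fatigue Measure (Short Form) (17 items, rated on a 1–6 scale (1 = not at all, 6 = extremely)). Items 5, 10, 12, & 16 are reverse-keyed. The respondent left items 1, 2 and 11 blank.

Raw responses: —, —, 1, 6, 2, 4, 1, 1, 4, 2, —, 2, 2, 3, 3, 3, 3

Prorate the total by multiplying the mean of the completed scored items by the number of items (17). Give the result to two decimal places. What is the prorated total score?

Reverse-coded (reverse-coded value = 7 − response):
  item 5: 7 − 2 = 5
  item 10: 7 − 2 = 5
  item 12: 7 − 2 = 5
  item 16: 7 − 3 = 4
Completed scored items (14 of 17): 1, 6, 5, 4, 1, 1, 4, 5, 5, 2, 3, 3, 4, 3; sum = 47.
Person mean = 47 / 14 ≈ 3.3571
Prorated total = (47 / 14) × 17 = 57.07 (to 2 dp)

57.07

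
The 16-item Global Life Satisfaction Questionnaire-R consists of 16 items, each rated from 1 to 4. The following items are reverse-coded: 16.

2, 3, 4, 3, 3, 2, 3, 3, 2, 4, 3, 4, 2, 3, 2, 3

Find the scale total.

Reverse-coded items use 5 − raw:
  item 16: 5 − 3 = 2
Scored items: 2, 3, 4, 3, 3, 2, 3, 3, 2, 4, 3, 4, 2, 3, 2, 2
Total = 2 + 3 + 4 + 3 + 3 + 2 + 3 + 3 + 2 + 4 + 3 + 4 + 2 + 3 + 2 + 2 = 45

45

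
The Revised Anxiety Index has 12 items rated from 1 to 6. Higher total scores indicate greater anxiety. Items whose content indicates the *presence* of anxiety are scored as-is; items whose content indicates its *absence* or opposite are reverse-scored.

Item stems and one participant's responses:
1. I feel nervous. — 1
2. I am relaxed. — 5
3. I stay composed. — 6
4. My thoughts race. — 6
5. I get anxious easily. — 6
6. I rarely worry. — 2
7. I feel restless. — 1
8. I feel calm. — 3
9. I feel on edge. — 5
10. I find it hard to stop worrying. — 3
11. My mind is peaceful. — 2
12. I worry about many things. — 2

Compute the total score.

41

Items 2, 3, 6, 8, 11 describe the absence/opposite of anxiety → reverse-score.
reverse-coded value = 7 − response.
  item 1: 1
  item 2: 7 − 5 = 2
  item 3: 7 − 6 = 1
  item 4: 6
  item 5: 6
  item 6: 7 − 2 = 5
  item 7: 1
  item 8: 7 − 3 = 4
  item 9: 5
  item 10: 3
  item 11: 7 − 2 = 5
  item 12: 2
Total = 1 + 2 + 1 + 6 + 6 + 5 + 1 + 4 + 5 + 3 + 5 + 2 = 41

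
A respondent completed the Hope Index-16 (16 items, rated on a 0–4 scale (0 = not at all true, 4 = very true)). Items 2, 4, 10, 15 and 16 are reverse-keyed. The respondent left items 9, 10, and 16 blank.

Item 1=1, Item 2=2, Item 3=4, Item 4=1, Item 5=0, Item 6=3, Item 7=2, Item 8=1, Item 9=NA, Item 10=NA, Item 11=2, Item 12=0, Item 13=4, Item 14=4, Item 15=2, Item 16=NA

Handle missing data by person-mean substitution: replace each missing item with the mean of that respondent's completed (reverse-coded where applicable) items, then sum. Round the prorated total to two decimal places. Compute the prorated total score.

34.46

Reverse-coded (on a 0–4 scale, reversed = 4 − raw):
  item 2: 4 − 2 = 2
  item 4: 4 − 1 = 3
  item 15: 4 − 2 = 2
Completed scored items (13 of 16): 1, 2, 4, 3, 0, 3, 2, 1, 2, 0, 4, 4, 2; sum = 28.
Person mean = 28 / 13 ≈ 2.1538
Prorated total = (28 / 13) × 16 = 34.46 (to 2 dp)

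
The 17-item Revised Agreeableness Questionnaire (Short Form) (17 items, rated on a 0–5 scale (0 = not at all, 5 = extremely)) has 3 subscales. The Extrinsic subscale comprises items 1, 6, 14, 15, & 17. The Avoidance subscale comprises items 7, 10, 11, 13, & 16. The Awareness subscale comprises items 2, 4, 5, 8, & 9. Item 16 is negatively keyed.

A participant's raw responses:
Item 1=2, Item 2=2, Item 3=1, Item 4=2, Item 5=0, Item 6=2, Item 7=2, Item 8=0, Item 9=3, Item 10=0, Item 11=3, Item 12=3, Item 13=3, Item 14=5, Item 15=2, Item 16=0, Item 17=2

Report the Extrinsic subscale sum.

Extrinsic items: 1, 6, 14, 15, 17.
  item 1: 2
  item 6: 2
  item 14: 5
  item 15: 2
  item 17: 2
Sum = 2 + 2 + 5 + 2 + 2 = 13

13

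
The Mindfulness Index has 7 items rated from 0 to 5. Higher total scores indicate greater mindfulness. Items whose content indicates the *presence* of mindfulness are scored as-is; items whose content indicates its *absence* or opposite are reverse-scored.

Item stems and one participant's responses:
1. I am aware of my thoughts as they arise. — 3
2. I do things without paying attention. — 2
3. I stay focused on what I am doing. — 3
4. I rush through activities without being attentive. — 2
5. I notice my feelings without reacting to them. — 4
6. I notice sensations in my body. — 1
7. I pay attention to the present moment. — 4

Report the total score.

Items 2, 4 describe the absence/opposite of mindfulness → reverse-score.
reverse-coded value = 5 − response.
  item 1: 3
  item 2: 5 − 2 = 3
  item 3: 3
  item 4: 5 − 2 = 3
  item 5: 4
  item 6: 1
  item 7: 4
Total = 3 + 3 + 3 + 3 + 4 + 1 + 4 = 21

21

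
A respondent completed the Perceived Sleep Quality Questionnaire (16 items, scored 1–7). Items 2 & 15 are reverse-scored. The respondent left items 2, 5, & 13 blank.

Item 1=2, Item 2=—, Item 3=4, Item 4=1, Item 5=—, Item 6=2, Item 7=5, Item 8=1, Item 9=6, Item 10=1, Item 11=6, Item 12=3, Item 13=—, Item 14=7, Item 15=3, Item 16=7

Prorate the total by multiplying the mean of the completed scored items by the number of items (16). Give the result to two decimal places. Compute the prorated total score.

Reverse-coded (reverse-coded value = 8 − response):
  item 15: 8 − 3 = 5
Completed scored items (13 of 16): 2, 4, 1, 2, 5, 1, 6, 1, 6, 3, 7, 5, 7; sum = 50.
Person mean = 50 / 13 ≈ 3.8462
Prorated total = (50 / 13) × 16 = 61.54 (to 2 dp)

61.54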